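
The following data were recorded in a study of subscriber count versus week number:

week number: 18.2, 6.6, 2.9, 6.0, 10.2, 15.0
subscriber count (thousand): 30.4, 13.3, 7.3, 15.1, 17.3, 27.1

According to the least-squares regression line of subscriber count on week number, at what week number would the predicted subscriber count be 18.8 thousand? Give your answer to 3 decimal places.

n = 6, Σx = 58.9, Σy = 110.5, Σxy = 1335.79, Σx² = 748.25
Sxx = Σx² − (Σx)²/n = 748.25 − 578.201667 = 170.048333
Sxy = Σxy − (Σx)(Σy)/n = 1335.79 − 1084.741667 = 251.048333
b = Sxy/Sxx = 251.048333/170.048333 = 1.476335
a = ȳ − b·x̄ = 18.416667 − 1.476335·9.816667 = 3.923977
Set a + b·x = 18.8: x = (18.8 − 3.923977) / 1.476335 = 10.076319

10.076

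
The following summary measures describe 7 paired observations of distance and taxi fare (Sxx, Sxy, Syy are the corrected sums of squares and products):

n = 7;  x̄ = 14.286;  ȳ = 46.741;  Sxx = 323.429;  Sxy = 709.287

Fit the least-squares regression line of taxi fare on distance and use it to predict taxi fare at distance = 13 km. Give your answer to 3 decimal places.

43.921

b = Sxy/Sxx = 709.287/323.429 = 2.193022
a = ȳ − b·x̄ = 46.741 − 2.193022·14.286 = 15.411484
ŷ(13) = a + b·13 = 15.411484 + 2.193022·13 = 43.920773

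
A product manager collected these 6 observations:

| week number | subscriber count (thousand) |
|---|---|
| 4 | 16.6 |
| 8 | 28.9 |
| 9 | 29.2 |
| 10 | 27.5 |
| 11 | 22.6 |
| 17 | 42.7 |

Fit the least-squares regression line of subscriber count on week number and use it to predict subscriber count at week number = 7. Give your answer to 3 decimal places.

22.838

n = 6, Σx = 59, Σy = 167.5, Σxy = 1809.9, Σx² = 671
Sxx = Σx² − (Σx)²/n = 671 − 580.166667 = 90.833333
Sxy = Σxy − (Σx)(Σy)/n = 1809.9 − 1647.083333 = 162.816667
b = Sxy/Sxx = 162.816667/90.833333 = 1.792477
a = ȳ − b·x̄ = 27.916667 − 1.792477·9.833333 = 10.290642
ŷ(7) = a + b·7 = 10.290642 + 1.792477·7 = 22.837982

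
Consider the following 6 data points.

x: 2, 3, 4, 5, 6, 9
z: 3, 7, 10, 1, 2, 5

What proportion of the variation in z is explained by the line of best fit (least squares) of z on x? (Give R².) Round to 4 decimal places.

n = 6, Σx = 29, Σy = 28, Σxy = 129, Σx² = 171, Σy² = 188
Sxx = Σx² − (Σx)²/n = 171 − 140.166667 = 30.833333
Sxy = Σxy − (Σx)(Σy)/n = 129 − 135.333333 = -6.333333
Syy = Σy² − (Σy)²/n = 188 − 130.666667 = 57.333333
R² = Sxy²/(Sxx·Syy) = (-6.333333)²/(30.833333·57.333333) = 0.022690

0.0227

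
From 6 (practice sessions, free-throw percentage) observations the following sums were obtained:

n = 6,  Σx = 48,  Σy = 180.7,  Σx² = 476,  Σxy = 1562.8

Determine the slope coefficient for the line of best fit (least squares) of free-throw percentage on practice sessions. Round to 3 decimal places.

Sxx = Σx² − (Σx)²/n = 476 − 384 = 92
Sxy = Σxy − (Σx)(Σy)/n = 1562.8 − 1445.6 = 117.2
b = Sxy/Sxx = 117.2/92 = 1.273913

1.274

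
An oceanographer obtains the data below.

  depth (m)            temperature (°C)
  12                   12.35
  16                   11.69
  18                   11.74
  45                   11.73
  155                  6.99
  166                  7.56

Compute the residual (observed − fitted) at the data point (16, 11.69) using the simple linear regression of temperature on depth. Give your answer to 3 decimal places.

n = 6, Σx = 412, Σy = 62.06, Σxy = 3412.82, Σx² = 54330
Sxx = Σx² − (Σx)²/n = 54330 − 28290.666667 = 26039.333333
Sxy = Σxy − (Σx)(Σy)/n = 3412.82 − 4261.453333 = -848.633333
b = Sxy/Sxx = -848.633333/26039.333333 = -0.032590
a = ȳ − b·x̄ = 10.343333 − (-0.032590)·68.666667 = 12.581210
ŷ(16) = 12.581210 + (-0.032590)·16 = 12.059763
residual = y − ŷ = 11.69 − 12.059763 = -0.369763

-0.370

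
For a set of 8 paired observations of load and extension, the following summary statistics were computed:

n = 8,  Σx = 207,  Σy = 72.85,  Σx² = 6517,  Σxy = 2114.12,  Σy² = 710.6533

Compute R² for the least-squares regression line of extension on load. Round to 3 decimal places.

0.957

Sxx = Σx² − (Σx)²/n = 6517 − 5356.125 = 1160.875
Sxy = Σxy − (Σx)(Σy)/n = 2114.12 − 1884.99375 = 229.12625
Syy = Σy² − (Σy)²/n = 710.6533 − 663.390313 = 47.262988
R² = Sxy²/(Sxx·Syy) = (229.12625)²/(1160.875·47.262988) = 0.956848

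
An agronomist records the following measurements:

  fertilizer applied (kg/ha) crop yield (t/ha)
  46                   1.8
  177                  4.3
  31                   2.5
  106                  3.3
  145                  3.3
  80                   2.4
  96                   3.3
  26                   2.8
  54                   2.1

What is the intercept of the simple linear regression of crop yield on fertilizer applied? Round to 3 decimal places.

n = 9, Σx = 761, Σy = 25.8, Σxy = 2444.7, Σx² = 85875
Sxx = Σx² − (Σx)²/n = 85875 − 64346.777778 = 21528.222222
Sxy = Σxy − (Σx)(Σy)/n = 2444.7 − 2181.533333 = 263.166667
b = Sxy/Sxx = 263.166667/21528.222222 = 0.012224
a = ȳ − b·x̄ = 2.866667 − 0.012224·84.555556 = 1.833037

1.833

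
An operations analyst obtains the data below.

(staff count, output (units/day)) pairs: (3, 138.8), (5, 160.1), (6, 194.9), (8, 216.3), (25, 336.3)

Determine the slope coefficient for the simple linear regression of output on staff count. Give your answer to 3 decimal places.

n = 5, Σx = 47, Σy = 1046.4, Σxy = 12524.2, Σx² = 759
Sxx = Σx² − (Σx)²/n = 759 − 441.8 = 317.2
Sxy = Σxy − (Σx)(Σy)/n = 12524.2 − 9836.16 = 2688.04
b = Sxy/Sxx = 2688.04/317.2 = 8.474275

8.474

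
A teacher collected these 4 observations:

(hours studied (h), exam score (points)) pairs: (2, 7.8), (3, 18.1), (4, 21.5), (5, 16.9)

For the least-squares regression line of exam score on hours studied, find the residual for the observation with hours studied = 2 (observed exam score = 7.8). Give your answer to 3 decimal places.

-3.670

n = 4, Σx = 14, Σy = 64.3, Σxy = 240.4, Σx² = 54
Sxx = Σx² − (Σx)²/n = 54 − 49 = 5
Sxy = Σxy − (Σx)(Σy)/n = 240.4 − 225.05 = 15.35
b = Sxy/Sxx = 15.35/5 = 3.07
a = ȳ − b·x̄ = 16.075 − 3.07·3.5 = 5.33
ŷ(2) = 5.33 + 3.07·2 = 11.47
residual = y − ŷ = 7.8 − 11.47 = -3.67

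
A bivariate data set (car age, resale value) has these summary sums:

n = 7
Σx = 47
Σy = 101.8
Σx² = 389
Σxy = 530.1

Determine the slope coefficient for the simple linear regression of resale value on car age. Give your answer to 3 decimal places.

-2.089

Sxx = Σx² − (Σx)²/n = 389 − 315.571429 = 73.428571
Sxy = Σxy − (Σx)(Σy)/n = 530.1 − 683.514286 = -153.414286
b = Sxy/Sxx = -153.414286/73.428571 = -2.089300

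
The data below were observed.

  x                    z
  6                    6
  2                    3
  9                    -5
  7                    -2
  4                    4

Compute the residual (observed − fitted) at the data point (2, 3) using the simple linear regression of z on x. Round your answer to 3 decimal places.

n = 5, Σx = 28, Σy = 6, Σxy = -1, Σx² = 186
Sxx = Σx² − (Σx)²/n = 186 − 156.8 = 29.2
Sxy = Σxy − (Σx)(Σy)/n = -1 − 33.6 = -34.6
b = Sxy/Sxx = -34.6/29.2 = -1.184932
a = ȳ − b·x̄ = 1.2 − (-1.184932)·5.6 = 7.835616
ŷ(2) = 7.835616 + (-1.184932)·2 = 5.465753
residual = y − ŷ = 3 − 5.465753 = -2.465753

-2.466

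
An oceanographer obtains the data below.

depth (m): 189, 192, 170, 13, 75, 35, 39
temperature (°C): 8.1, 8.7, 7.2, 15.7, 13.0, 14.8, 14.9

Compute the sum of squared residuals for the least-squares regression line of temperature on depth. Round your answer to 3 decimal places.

n = 7, Σx = 713, Σy = 82.4, Σxy = 6703.5, Σx² = 110025, Σy² = 1049.68
Sxx = Σx² − (Σx)²/n = 110025 − 72624.142857 = 37400.857143
Sxy = Σxy − (Σx)(Σy)/n = 6703.5 − 8393.028571 = -1689.528571
Syy = Σy² − (Σy)²/n = 1049.68 − 969.965714 = 79.714286
b = Sxy/Sxx = -1689.528571/37400.857143 = -0.045174
SSE = Syy − b·Sxy = 79.714286 − (-0.045174)·(-1689.528571) = 3.392324

3.392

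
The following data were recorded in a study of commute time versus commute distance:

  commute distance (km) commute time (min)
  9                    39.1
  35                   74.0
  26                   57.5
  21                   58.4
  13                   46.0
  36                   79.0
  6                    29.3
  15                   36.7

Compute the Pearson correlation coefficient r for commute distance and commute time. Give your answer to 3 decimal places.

n = 8, Σx = 161, Σy = 420, Σxy = 9831.6, Σx² = 4149, Σy² = 24284
Sxx = Σx² − (Σx)²/n = 4149 − 3240.125 = 908.875
Sxy = Σxy − (Σx)(Σy)/n = 9831.6 − 8452.5 = 1379.1
Syy = Σy² − (Σy)²/n = 24284 − 22050 = 2234
r = Sxy/√(Sxx·Syy) = 1379.1/√(2030426.75) = 1379.1/1424.930437 = 0.967837

0.968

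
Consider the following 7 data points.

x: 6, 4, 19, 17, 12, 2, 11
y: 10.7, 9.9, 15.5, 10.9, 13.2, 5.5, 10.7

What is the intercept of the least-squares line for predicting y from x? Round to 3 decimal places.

7.041

n = 7, Σx = 71, Σy = 76.4, Σxy = 870.7, Σx² = 971
Sxx = Σx² − (Σx)²/n = 971 − 720.142857 = 250.857143
Sxy = Σxy − (Σx)(Σy)/n = 870.7 − 774.914286 = 95.785714
b = Sxy/Sxx = 95.785714/250.857143 = 0.381834
a = ȳ − b·x̄ = 10.914286 − 0.381834·10.142857 = 7.041401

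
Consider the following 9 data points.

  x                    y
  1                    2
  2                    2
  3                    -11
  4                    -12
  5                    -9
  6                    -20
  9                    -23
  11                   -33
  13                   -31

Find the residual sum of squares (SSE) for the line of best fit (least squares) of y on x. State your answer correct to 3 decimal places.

n = 9, Σx = 54, Σy = -135, Σxy = -1213, Σx² = 462, Σy² = 3333
Sxx = Σx² − (Σx)²/n = 462 − 324 = 138
Sxy = Σxy − (Σx)(Σy)/n = -1213 − (-810) = -403
Syy = Σy² − (Σy)²/n = 3333 − 2025 = 1308
b = Sxy/Sxx = -403/138 = -2.920290
SSE = Syy − b·Sxy = 1308 − (-2.920290)·(-403) = 131.123188

131.123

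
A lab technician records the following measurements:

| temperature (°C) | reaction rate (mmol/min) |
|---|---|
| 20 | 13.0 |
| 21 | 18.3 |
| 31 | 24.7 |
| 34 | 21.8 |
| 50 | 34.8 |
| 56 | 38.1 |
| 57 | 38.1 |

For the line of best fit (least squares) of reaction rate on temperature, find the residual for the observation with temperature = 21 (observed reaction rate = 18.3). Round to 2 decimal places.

2.22

n = 7, Σx = 269, Σy = 188.8, Σxy = 8196.5, Σx² = 11843
Sxx = Σx² − (Σx)²/n = 11843 − 10337.285714 = 1505.714286
Sxy = Σxy − (Σx)(Σy)/n = 8196.5 − 7255.314286 = 941.185714
b = Sxy/Sxx = 941.185714/1505.714286 = 0.625076
a = ȳ − b·x̄ = 26.971429 − 0.625076·38.428571 = 2.950655
ŷ(21) = 2.950655 + 0.625076·21 = 16.077249
residual = y − ŷ = 18.3 − 16.077249 = 2.222751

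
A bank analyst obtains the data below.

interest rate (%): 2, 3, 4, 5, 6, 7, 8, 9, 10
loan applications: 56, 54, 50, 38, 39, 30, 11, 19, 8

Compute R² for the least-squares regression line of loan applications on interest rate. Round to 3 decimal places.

n = 9, Σx = 54, Σy = 305, Σxy = 1447, Σx² = 384, Σy² = 12963
Sxx = Σx² − (Σx)²/n = 384 − 324 = 60
Sxy = Σxy − (Σx)(Σy)/n = 1447 − 1830 = -383
Syy = Σy² − (Σy)²/n = 12963 − 10336.111111 = 2626.888889
R² = Sxy²/(Sxx·Syy) = (-383)²/(60·2626.888889) = 0.930689

0.931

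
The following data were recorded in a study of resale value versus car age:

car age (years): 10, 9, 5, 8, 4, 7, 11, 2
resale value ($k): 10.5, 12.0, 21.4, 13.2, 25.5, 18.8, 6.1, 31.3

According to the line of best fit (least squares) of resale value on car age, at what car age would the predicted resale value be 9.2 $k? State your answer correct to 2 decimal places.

10.03

n = 8, Σx = 56, Σy = 138.8, Σxy = 788.9, Σx² = 460
Sxx = Σx² − (Σx)²/n = 460 − 392 = 68
Sxy = Σxy − (Σx)(Σy)/n = 788.9 − 971.6 = -182.7
b = Sxy/Sxx = -182.7/68 = -2.686765
a = ȳ − b·x̄ = 17.35 − (-2.686765)·7 = 36.157353
Set a + b·x = 9.2: x = (9.2 − 36.157353) / (-2.686765) = 10.033388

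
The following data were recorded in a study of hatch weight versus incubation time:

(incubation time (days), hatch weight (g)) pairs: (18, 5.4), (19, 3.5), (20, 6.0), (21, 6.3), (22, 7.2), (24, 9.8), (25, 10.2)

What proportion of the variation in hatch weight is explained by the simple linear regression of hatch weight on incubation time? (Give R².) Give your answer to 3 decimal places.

n = 7, Σx = 149, Σy = 48.4, Σxy = 1064.6, Σx² = 3211, Σy² = 369.02
Sxx = Σx² − (Σx)²/n = 3211 − 3171.571429 = 39.428571
Sxy = Σxy − (Σx)(Σy)/n = 1064.6 − 1030.228571 = 34.371429
Syy = Σy² − (Σy)²/n = 369.02 − 334.651429 = 34.368571
R² = Sxy²/(Sxx·Syy) = (34.371429)²/(39.428571·34.368571) = 0.871812

0.872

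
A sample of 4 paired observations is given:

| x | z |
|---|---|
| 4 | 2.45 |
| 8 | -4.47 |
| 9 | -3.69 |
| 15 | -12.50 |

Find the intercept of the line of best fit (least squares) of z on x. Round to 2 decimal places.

7.46

n = 4, Σx = 36, Σy = -18.21, Σxy = -246.67, Σx² = 386
Sxx = Σx² − (Σx)²/n = 386 − 324 = 62
Sxy = Σxy − (Σx)(Σy)/n = -246.67 − (-163.89) = -82.78
b = Sxy/Sxx = -82.78/62 = -1.335161
a = ȳ − b·x̄ = -4.5525 − (-1.335161)·9 = 7.463952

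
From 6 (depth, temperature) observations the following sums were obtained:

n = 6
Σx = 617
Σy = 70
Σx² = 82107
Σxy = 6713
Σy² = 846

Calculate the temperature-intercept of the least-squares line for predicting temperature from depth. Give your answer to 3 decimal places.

14.341

Sxx = Σx² − (Σx)²/n = 82107 − 63448.166667 = 18658.833333
Sxy = Σxy − (Σx)(Σy)/n = 6713 − 7198.333333 = -485.333333
b = Sxy/Sxx = -485.333333/18658.833333 = -0.026011
a = ȳ − b·x̄ = 11.666667 − (-0.026011)·102.833333 = 14.341456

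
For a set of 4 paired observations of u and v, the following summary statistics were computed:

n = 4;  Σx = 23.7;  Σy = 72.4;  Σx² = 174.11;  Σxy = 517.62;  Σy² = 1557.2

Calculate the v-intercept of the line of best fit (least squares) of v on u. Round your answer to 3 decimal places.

2.508

Sxx = Σx² − (Σx)²/n = 174.11 − 140.4225 = 33.6875
Sxy = Σxy − (Σx)(Σy)/n = 517.62 − 428.97 = 88.65
b = Sxy/Sxx = 88.65/33.6875 = 2.631540
a = ȳ − b·x̄ = 18.1 − 2.631540·5.925 = 2.508126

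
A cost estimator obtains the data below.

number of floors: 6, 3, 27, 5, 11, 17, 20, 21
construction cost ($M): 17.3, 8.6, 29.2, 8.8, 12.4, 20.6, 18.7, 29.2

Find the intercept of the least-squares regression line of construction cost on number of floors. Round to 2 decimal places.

6.72

n = 8, Σx = 110, Σy = 144.8, Σxy = 2435.8, Σx² = 2050
Sxx = Σx² − (Σx)²/n = 2050 − 1512.5 = 537.5
Sxy = Σxy − (Σx)(Σy)/n = 2435.8 − 1991 = 444.8
b = Sxy/Sxx = 444.8/537.5 = 0.827535
a = ȳ − b·x̄ = 18.1 − 0.827535·13.75 = 6.721395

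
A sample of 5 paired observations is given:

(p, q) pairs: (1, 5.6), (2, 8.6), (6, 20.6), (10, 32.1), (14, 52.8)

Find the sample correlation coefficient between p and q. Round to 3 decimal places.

0.991

n = 5, Σx = 33, Σy = 119.7, Σxy = 1206.6, Σx² = 337, Σy² = 4347.93
Sxx = Σx² − (Σx)²/n = 337 − 217.8 = 119.2
Sxy = Σxy − (Σx)(Σy)/n = 1206.6 − 790.02 = 416.58
Syy = Σy² − (Σy)²/n = 4347.93 − 2865.618 = 1482.312
r = Sxy/√(Sxx·Syy) = 416.58/√(176691.5904) = 416.58/420.346988 = 0.991038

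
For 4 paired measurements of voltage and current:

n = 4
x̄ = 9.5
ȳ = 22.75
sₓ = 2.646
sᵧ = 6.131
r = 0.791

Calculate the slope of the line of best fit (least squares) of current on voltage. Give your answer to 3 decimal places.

1.833

b = r · sᵧ/sₓ = 0.791 · 6.131/2.646 = 1.832812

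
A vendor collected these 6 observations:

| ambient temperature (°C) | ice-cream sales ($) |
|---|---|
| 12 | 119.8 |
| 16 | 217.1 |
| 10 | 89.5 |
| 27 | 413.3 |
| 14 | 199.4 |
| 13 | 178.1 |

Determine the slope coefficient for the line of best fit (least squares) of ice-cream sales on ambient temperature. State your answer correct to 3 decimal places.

18.592

n = 6, Σx = 92, Σy = 1217.2, Σxy = 22072.2, Σx² = 1594
Sxx = Σx² − (Σx)²/n = 1594 − 1410.666667 = 183.333333
Sxy = Σxy − (Σx)(Σy)/n = 22072.2 − 18663.733333 = 3408.466667
b = Sxy/Sxx = 3408.466667/183.333333 = 18.591636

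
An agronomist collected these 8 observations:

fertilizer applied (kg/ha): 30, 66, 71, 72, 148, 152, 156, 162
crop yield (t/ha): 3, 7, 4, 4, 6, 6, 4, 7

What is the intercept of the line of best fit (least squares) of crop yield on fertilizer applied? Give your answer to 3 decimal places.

3.513

n = 8, Σx = 857, Σy = 41, Σxy = 4682, Σx² = 111069
Sxx = Σx² − (Σx)²/n = 111069 − 91806.125 = 19262.875
Sxy = Σxy − (Σx)(Σy)/n = 4682 − 4392.125 = 289.875
b = Sxy/Sxx = 289.875/19262.875 = 0.015048
a = ȳ − b·x̄ = 5.125 − 0.015048·107.125 = 3.512943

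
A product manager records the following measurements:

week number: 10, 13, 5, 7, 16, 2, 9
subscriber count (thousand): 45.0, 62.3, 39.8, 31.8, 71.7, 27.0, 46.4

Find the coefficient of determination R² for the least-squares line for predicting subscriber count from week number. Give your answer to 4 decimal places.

0.8998

n = 7, Σx = 62, Σy = 324, Σxy = 3300.3, Σx² = 684, Σy² = 16524.42
Sxx = Σx² − (Σx)²/n = 684 − 549.142857 = 134.857143
Sxy = Σxy − (Σx)(Σy)/n = 3300.3 − 2869.714286 = 430.585714
Syy = Σy² − (Σy)²/n = 16524.42 − 14996.571429 = 1527.848571
R² = Sxy²/(Sxx·Syy) = (430.585714)²/(134.857143·1527.848571) = 0.899839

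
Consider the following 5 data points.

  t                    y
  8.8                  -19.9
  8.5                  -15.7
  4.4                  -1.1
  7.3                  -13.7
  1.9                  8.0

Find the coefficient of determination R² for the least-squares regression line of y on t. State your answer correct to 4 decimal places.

0.9893

n = 5, Σx = 30.9, Σy = -42.4, Σxy = -398.22, Σx² = 225.95, Σy² = 895.4
Sxx = Σx² − (Σx)²/n = 225.95 − 190.962 = 34.988
Sxy = Σxy − (Σx)(Σy)/n = -398.22 − (-262.032) = -136.188
Syy = Σy² − (Σy)²/n = 895.4 − 359.552 = 535.848
R² = Sxy²/(Sxx·Syy) = (-136.188)²/(34.988·535.848) = 0.989275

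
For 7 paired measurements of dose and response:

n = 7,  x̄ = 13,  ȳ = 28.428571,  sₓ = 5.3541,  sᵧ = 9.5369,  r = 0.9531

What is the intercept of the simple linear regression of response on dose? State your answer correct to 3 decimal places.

b = r · sᵧ/sₓ = 0.9531 · 9.5369/5.3541 = 1.697693
a = ȳ − b·x̄ = 28.428571 − 1.697693·13 = 6.358559

6.359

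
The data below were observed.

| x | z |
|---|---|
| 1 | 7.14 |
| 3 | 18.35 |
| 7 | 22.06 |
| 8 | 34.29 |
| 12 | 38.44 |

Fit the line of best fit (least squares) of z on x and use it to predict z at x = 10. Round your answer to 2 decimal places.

n = 5, Σx = 31, Σy = 120.28, Σxy = 952.21, Σx² = 267
Sxx = Σx² − (Σx)²/n = 267 − 192.2 = 74.8
Sxy = Σxy − (Σx)(Σy)/n = 952.21 − 745.736 = 206.474
b = Sxy/Sxx = 206.474/74.8 = 2.760348
a = ȳ − b·x̄ = 24.056 − 2.760348·6.2 = 6.941845
ŷ(10) = a + b·10 = 6.941845 + 2.760348·10 = 34.545321

34.55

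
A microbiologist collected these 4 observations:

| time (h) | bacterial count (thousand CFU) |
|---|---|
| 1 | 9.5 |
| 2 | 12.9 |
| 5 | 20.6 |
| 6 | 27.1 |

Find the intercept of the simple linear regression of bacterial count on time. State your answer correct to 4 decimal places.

n = 4, Σx = 14, Σy = 70.1, Σxy = 300.9, Σx² = 66
Sxx = Σx² − (Σx)²/n = 66 − 49 = 17
Sxy = Σxy − (Σx)(Σy)/n = 300.9 − 245.35 = 55.55
b = Sxy/Sxx = 55.55/17 = 3.267647
a = ȳ − b·x̄ = 17.525 − 3.267647·3.5 = 6.088235

6.0882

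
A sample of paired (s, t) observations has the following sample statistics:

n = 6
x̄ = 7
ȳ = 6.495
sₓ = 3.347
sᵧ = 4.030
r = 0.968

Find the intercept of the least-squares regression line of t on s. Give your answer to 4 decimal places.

b = r · sᵧ/sₓ = 0.968 · 4.03/3.347 = 1.165533
a = ȳ − b·x̄ = 6.495 − 1.165533·7 = -1.663733

-1.6637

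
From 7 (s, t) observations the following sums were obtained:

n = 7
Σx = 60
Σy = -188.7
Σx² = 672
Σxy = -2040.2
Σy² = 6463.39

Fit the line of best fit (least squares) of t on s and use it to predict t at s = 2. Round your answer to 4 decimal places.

-9.3417

Sxx = Σx² − (Σx)²/n = 672 − 514.285714 = 157.714286
Sxy = Σxy − (Σx)(Σy)/n = -2040.2 − (-1617.428571) = -422.771429
b = Sxy/Sxx = -422.771429/157.714286 = -2.680616
a = ȳ − b·x̄ = -26.957143 − (-2.680616)·8.571429 = -3.980435
ŷ(2) = a + b·2 = -3.980435 + (-2.680616)·2 = -9.341667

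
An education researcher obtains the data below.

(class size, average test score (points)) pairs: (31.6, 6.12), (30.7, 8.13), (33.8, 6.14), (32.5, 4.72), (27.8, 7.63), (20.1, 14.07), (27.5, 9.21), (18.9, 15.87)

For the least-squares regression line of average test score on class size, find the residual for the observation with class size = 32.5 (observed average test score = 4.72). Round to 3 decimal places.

n = 8, Σx = 222.9, Σy = 71.89, Σxy = 1852.054, Σx² = 6430.05
Sxx = Σx² − (Σx)²/n = 6430.05 − 6210.55125 = 219.49875
Sxy = Σxy − (Σx)(Σy)/n = 1852.054 − 2003.035125 = -150.981125
b = Sxy/Sxx = -150.981125/219.49875 = -0.687845
a = ȳ − b·x̄ = 8.98625 − (-0.687845)·27.8625 = 28.151332
ŷ(32.5) = 28.151332 + (-0.687845)·32.5 = 5.796369
residual = y − ŷ = 4.72 − 5.796369 = -1.076369

-1.076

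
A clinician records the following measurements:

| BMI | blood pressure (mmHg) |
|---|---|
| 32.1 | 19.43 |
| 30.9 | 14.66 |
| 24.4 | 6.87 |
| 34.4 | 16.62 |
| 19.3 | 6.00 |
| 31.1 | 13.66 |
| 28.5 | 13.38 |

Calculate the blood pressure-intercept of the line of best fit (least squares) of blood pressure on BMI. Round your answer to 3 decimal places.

-11.869

n = 7, Σx = 200.7, Σy = 90.62, Σxy = 2738.009, Σx² = 5915.89
Sxx = Σx² − (Σx)²/n = 5915.89 − 5754.355714 = 161.534286
Sxy = Σxy − (Σx)(Σy)/n = 2738.009 − 2598.204857 = 139.804143
b = Sxy/Sxx = 139.804143/161.534286 = 0.865477
a = ȳ − b·x̄ = 12.945714 − 0.865477·28.671429 = -11.868736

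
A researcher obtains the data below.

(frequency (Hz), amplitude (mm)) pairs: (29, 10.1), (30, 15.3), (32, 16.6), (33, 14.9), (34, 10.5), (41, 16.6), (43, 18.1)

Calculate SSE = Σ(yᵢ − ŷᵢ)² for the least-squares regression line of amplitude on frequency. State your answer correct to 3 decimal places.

36.498

n = 7, Σx = 242, Σy = 102.1, Σxy = 3590.7, Σx² = 8540, Σy² = 1547.09
Sxx = Σx² − (Σx)²/n = 8540 − 8366.285714 = 173.714286
Sxy = Σxy − (Σx)(Σy)/n = 3590.7 − 3529.742857 = 60.957143
Syy = Σy² − (Σy)²/n = 1547.09 − 1489.201429 = 57.888571
b = Sxy/Sxx = 60.957143/173.714286 = 0.350905
SSE = Syy − b·Sxy = 57.888571 − 0.350905·60.957143 = 36.498429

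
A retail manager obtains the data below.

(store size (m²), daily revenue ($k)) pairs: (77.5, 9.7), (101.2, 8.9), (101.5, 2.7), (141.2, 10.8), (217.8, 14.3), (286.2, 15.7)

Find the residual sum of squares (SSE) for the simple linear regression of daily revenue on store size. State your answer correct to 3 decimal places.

39.186

n = 6, Σx = 925.4, Σy = 62.1, Σxy = 11059.32, Σx² = 175834.66, Σy² = 748.21
Sxx = Σx² − (Σx)²/n = 175834.66 − 142727.526667 = 33107.133333
Sxy = Σxy − (Σx)(Σy)/n = 11059.32 − 9577.89 = 1481.43
Syy = Σy² − (Σy)²/n = 748.21 − 642.735 = 105.475
b = Sxy/Sxx = 1481.43/33107.133333 = 0.044747
SSE = Syy − b·Sxy = 105.475 − 0.044747·1481.43 = 39.186118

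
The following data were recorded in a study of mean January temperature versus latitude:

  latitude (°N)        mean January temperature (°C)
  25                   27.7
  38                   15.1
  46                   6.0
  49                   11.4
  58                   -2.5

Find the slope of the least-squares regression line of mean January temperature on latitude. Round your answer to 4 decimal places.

n = 5, Σx = 216, Σy = 57.7, Σxy = 1955.9, Σx² = 9950
Sxx = Σx² − (Σx)²/n = 9950 − 9331.2 = 618.8
Sxy = Σxy − (Σx)(Σy)/n = 1955.9 − 2492.64 = -536.74
b = Sxy/Sxx = -536.74/618.8 = -0.867388

-0.8674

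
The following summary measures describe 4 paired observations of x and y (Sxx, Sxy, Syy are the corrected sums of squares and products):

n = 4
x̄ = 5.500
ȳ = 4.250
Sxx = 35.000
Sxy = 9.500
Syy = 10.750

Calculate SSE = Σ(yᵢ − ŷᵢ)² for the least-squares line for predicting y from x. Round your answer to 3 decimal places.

8.171

b = Sxy/Sxx = 9.5/35 = 0.271429
SSE = Syy − b·Sxy = 10.75 − 0.271429·9.5 = 8.171429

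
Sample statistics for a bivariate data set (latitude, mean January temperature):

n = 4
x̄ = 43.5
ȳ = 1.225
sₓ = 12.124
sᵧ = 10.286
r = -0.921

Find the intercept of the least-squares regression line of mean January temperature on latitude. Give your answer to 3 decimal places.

35.215

b = r · sᵧ/sₓ = -0.921 · 10.286/12.124 = -0.781376
a = ȳ − b·x̄ = 1.225 − (-0.781376)·43.5 = 35.214868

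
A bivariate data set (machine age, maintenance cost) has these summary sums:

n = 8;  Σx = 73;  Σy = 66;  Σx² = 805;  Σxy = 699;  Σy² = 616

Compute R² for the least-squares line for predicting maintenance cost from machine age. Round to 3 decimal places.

0.943

Sxx = Σx² − (Σx)²/n = 805 − 666.125 = 138.875
Sxy = Σxy − (Σx)(Σy)/n = 699 − 602.25 = 96.75
Syy = Σy² − (Σy)²/n = 616 − 544.5 = 71.5
R² = Sxy²/(Sxx·Syy) = (96.75)²/(138.875·71.5) = 0.942696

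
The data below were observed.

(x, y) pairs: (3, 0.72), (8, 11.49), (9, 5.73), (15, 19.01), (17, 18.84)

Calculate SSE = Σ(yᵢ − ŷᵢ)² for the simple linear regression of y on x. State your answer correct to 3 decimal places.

29.676

n = 5, Σx = 52, Σy = 55.79, Σxy = 751.08, Σx² = 668, Σy² = 881.6971
Sxx = Σx² − (Σx)²/n = 668 − 540.8 = 127.2
Sxy = Σxy − (Σx)(Σy)/n = 751.08 − 580.216 = 170.864
Syy = Σy² − (Σy)²/n = 881.6971 − 622.50482 = 259.19228
b = Sxy/Sxx = 170.864/127.2 = 1.343270
SSE = Syy − b·Sxy = 259.19228 − 1.343270·170.864 = 29.675719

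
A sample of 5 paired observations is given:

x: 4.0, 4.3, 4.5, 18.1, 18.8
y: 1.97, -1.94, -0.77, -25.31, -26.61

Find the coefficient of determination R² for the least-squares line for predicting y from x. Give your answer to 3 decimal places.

n = 5, Σx = 49.7, Σy = -52.66, Σxy = -962.306, Σx² = 735.79, Σy² = 1356.9256
Sxx = Σx² − (Σx)²/n = 735.79 − 494.018 = 241.772
Sxy = Σxy − (Σx)(Σy)/n = -962.306 − (-523.4404) = -438.8656
Syy = Σy² − (Σy)²/n = 1356.9256 − 554.61512 = 802.31048
R² = Sxy²/(Sxx·Syy) = (-438.8656)²/(241.772·802.31048) = 0.992921

0.993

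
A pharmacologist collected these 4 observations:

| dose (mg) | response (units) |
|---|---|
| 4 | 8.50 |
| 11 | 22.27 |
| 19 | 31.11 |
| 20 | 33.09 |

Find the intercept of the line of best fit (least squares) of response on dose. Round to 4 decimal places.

n = 4, Σx = 54, Σy = 94.97, Σxy = 1531.86, Σx² = 898
Sxx = Σx² − (Σx)²/n = 898 − 729 = 169
Sxy = Σxy − (Σx)(Σy)/n = 1531.86 − 1282.095 = 249.765
b = Sxy/Sxx = 249.765/169 = 1.477899
a = ȳ − b·x̄ = 23.7425 − 1.477899·13.5 = 3.790858

3.7909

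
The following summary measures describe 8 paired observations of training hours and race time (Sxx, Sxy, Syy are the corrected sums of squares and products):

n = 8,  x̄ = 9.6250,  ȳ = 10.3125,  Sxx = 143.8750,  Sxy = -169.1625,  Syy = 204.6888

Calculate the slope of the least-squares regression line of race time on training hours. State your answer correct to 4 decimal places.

-1.1758

b = Sxy/Sxx = -169.1625/143.875 = -1.175760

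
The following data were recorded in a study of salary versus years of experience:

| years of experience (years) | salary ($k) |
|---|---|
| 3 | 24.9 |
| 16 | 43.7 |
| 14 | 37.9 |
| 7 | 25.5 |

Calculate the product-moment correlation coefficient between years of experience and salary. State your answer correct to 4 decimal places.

0.9632

n = 4, Σx = 40, Σy = 132, Σxy = 1483, Σx² = 510, Σy² = 4616.36
Sxx = Σx² − (Σx)²/n = 510 − 400 = 110
Sxy = Σxy − (Σx)(Σy)/n = 1483 − 1320 = 163
Syy = Σy² − (Σy)²/n = 4616.36 − 4356 = 260.36
r = Sxy/√(Sxx·Syy) = 163/√(28639.6) = 163/169.232385 = 0.963173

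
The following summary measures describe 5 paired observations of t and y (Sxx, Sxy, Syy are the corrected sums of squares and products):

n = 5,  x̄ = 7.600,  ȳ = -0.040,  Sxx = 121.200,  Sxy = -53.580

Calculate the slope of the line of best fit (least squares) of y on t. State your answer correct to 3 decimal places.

-0.442

b = Sxy/Sxx = -53.58/121.2 = -0.442079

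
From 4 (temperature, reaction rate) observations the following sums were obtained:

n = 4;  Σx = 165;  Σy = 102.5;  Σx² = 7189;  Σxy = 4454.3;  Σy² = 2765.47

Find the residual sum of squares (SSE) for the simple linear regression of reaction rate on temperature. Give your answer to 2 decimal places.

5.26

Sxx = Σx² − (Σx)²/n = 7189 − 6806.25 = 382.75
Sxy = Σxy − (Σx)(Σy)/n = 4454.3 − 4228.125 = 226.175
Syy = Σy² − (Σy)²/n = 2765.47 − 2626.5625 = 138.9075
b = Sxy/Sxx = 226.175/382.75 = 0.590921
SSE = Syy − b·Sxy = 138.9075 − 0.590921·226.175 = 5.255950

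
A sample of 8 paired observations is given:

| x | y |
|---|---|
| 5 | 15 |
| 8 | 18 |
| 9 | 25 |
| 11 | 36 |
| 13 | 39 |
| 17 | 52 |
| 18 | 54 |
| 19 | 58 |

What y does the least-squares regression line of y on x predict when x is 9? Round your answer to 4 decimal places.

n = 8, Σx = 100, Σy = 297, Σxy = 4305, Σx² = 1434
Sxx = Σx² − (Σx)²/n = 1434 − 1250 = 184
Sxy = Σxy − (Σx)(Σy)/n = 4305 − 3712.5 = 592.5
b = Sxy/Sxx = 592.5/184 = 3.220109
a = ȳ − b·x̄ = 37.125 − 3.220109·12.5 = -3.126359
ŷ(9) = a + b·9 = -3.126359 + 3.220109·9 = 25.854620

25.8546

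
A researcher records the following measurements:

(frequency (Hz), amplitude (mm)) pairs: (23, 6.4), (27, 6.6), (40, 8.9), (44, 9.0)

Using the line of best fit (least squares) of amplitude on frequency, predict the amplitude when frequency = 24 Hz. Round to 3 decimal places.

6.409

n = 4, Σx = 134, Σy = 30.9, Σxy = 1077.4, Σx² = 4794
Sxx = Σx² − (Σx)²/n = 4794 − 4489 = 305
Sxy = Σxy − (Σx)(Σy)/n = 1077.4 − 1035.15 = 42.25
b = Sxy/Sxx = 42.25/305 = 0.138525
a = ȳ − b·x̄ = 7.725 − 0.138525·33.5 = 3.084426
ŷ(24) = a + b·24 = 3.084426 + 0.138525·24 = 6.409016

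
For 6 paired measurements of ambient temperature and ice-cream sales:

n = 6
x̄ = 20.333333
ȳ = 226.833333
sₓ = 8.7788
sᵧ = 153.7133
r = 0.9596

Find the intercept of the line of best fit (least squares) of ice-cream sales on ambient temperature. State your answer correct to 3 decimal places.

b = r · sᵧ/sₓ = 0.9596 · 153.7133/8.7788 = 16.802215
a = ȳ − b·x̄ = 226.833333 − 16.802215·20.333333 = -114.811694

-114.812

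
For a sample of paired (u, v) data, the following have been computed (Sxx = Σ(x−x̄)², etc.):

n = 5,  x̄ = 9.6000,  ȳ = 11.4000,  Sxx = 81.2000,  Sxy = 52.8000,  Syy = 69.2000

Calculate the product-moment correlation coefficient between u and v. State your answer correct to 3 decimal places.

r = Sxy/√(Sxx·Syy) = 52.8/√(5619.04) = 52.8/74.960256 = 0.704373

0.704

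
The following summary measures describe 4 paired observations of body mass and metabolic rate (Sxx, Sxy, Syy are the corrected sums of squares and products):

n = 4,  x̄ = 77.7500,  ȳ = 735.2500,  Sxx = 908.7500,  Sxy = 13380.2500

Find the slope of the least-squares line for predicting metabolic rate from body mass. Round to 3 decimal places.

14.724

b = Sxy/Sxx = 13380.25/908.75 = 14.723796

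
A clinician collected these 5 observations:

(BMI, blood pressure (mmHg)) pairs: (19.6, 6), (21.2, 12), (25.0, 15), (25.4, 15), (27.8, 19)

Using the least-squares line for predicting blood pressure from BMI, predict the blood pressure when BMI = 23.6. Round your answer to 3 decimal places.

n = 5, Σx = 119, Σy = 67, Σxy = 1656.2, Σx² = 2876.6
Sxx = Σx² − (Σx)²/n = 2876.6 − 2832.2 = 44.4
Sxy = Σxy − (Σx)(Σy)/n = 1656.2 − 1594.6 = 61.6
b = Sxy/Sxx = 61.6/44.4 = 1.387387
a = ȳ − b·x̄ = 13.4 − 1.387387·23.8 = -19.619820
ŷ(23.6) = a + b·23.6 = -19.619820 + 1.387387·23.6 = 13.122523

13.123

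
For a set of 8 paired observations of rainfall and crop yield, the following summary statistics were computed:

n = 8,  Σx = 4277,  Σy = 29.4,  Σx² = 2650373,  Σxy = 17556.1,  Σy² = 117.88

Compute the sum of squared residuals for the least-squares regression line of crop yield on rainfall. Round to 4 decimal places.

0.5473

Sxx = Σx² − (Σx)²/n = 2650373 − 2286591.125 = 363781.875
Sxy = Σxy − (Σx)(Σy)/n = 17556.1 − 15717.975 = 1838.125
Syy = Σy² − (Σy)²/n = 117.88 − 108.045 = 9.835
b = Sxy/Sxx = 1838.125/363781.875 = 0.005053
SSE = Syy − b·Sxy = 9.835 − 0.005053·1838.125 = 0.547282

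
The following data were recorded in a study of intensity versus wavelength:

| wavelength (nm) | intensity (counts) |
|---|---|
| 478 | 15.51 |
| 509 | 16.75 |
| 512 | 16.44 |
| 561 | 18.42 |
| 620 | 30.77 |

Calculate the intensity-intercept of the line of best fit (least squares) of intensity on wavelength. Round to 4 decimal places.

n = 5, Σx = 2680, Σy = 97.89, Σxy = 53767.83, Σx² = 1448830
Sxx = Σx² − (Σx)²/n = 1448830 − 1436480 = 12350
Sxy = Σxy − (Σx)(Σy)/n = 53767.83 − 52469.04 = 1298.79
b = Sxy/Sxx = 1298.79/12350 = 0.105165
a = ȳ − b·x̄ = 19.578 − 0.105165·536 = -36.790538

-36.7905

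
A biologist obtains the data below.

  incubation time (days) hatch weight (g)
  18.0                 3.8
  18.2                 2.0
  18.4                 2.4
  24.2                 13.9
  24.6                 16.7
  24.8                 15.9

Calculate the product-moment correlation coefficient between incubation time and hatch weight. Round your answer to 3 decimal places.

n = 6, Σx = 128.2, Σy = 54.7, Σxy = 1290.48, Σx² = 2799.64, Σy² = 749.11
Sxx = Σx² − (Σx)²/n = 2799.64 − 2739.206667 = 60.433333
Sxy = Σxy − (Σx)(Σy)/n = 1290.48 − 1168.756667 = 121.723333
Syy = Σy² − (Σy)²/n = 749.11 − 498.681667 = 250.428333
r = Sxy/√(Sxx·Syy) = 121.723333/√(15134.218944) = 121.723333/123.021213 = 0.989450

0.989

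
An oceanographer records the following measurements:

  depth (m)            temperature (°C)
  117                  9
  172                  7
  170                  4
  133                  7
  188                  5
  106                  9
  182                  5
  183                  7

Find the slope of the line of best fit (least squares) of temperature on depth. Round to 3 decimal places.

-0.045

n = 8, Σx = 1251, Σy = 53, Σxy = 7953, Σx² = 203055
Sxx = Σx² − (Σx)²/n = 203055 − 195625.125 = 7429.875
Sxy = Σxy − (Σx)(Σy)/n = 7953 − 8287.875 = -334.875
b = Sxy/Sxx = -334.875/7429.875 = -0.045071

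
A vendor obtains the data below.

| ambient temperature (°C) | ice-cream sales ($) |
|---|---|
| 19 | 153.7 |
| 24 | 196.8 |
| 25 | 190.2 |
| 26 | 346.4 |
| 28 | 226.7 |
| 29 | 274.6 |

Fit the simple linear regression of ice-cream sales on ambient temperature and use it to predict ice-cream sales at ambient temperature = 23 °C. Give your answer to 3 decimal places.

n = 6, Σx = 151, Σy = 1388.4, Σxy = 35715.9, Σx² = 3863
Sxx = Σx² − (Σx)²/n = 3863 − 3800.166667 = 62.833333
Sxy = Σxy − (Σx)(Σy)/n = 35715.9 − 34941.4 = 774.5
b = Sxy/Sxx = 774.5/62.833333 = 12.326260
a = ȳ − b·x̄ = 231.4 − 12.326260·25.166667 = -78.810875
ŷ(23) = a + b·23 = -78.810875 + 12.326260·23 = 204.693103

204.693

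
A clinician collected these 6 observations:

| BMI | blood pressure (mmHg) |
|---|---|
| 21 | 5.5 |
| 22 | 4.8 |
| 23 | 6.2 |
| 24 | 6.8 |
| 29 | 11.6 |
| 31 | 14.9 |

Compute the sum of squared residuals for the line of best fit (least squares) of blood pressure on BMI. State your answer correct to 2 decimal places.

n = 6, Σx = 150, Σy = 49.8, Σxy = 1325.2, Σx² = 3832, Σy² = 494.54
Sxx = Σx² − (Σx)²/n = 3832 − 3750 = 82
Sxy = Σxy − (Σx)(Σy)/n = 1325.2 − 1245 = 80.2
Syy = Σy² − (Σy)²/n = 494.54 − 413.34 = 81.2
b = Sxy/Sxx = 80.2/82 = 0.978049
SSE = Syy − b·Sxy = 81.2 − 0.978049·80.2 = 2.760488

2.76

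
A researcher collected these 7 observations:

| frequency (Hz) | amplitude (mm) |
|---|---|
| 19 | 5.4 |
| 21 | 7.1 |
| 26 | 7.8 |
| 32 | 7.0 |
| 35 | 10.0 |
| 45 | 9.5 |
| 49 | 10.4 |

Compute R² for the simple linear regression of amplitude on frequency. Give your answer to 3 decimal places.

n = 7, Σx = 227, Σy = 57.2, Σxy = 1965.6, Σx² = 8153, Σy² = 487.82
Sxx = Σx² − (Σx)²/n = 8153 − 7361.285714 = 791.714286
Sxy = Σxy − (Σx)(Σy)/n = 1965.6 − 1854.914286 = 110.685714
Syy = Σy² − (Σy)²/n = 487.82 − 467.405714 = 20.414286
R² = Sxy²/(Sxx·Syy) = (110.685714)²/(791.714286·20.414286) = 0.758020

0.758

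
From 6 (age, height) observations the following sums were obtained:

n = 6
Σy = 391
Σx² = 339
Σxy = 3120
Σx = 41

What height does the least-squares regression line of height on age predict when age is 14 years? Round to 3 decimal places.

Sxx = Σx² − (Σx)²/n = 339 − 280.166667 = 58.833333
Sxy = Σxy − (Σx)(Σy)/n = 3120 − 2671.833333 = 448.166667
b = Sxy/Sxx = 448.166667/58.833333 = 7.617564
a = ȳ − b·x̄ = 65.166667 − 7.617564·6.833333 = 13.113314
ŷ(14) = a + b·14 = 13.113314 + 7.617564·14 = 119.759207

119.759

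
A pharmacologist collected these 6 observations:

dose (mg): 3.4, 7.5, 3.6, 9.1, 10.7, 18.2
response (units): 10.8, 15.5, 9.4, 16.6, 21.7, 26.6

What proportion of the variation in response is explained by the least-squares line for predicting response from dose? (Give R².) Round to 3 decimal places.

0.949

n = 6, Σx = 52.5, Σy = 100.6, Σxy = 1054.18, Σx² = 609.31, Σy² = 1899.26
Sxx = Σx² − (Σx)²/n = 609.31 − 459.375 = 149.935
Sxy = Σxy − (Σx)(Σy)/n = 1054.18 − 880.25 = 173.93
Syy = Σy² − (Σy)²/n = 1899.26 − 1686.726667 = 212.533333
R² = Sxy²/(Sxx·Syy) = (173.93)²/(149.935·212.533333) = 0.949334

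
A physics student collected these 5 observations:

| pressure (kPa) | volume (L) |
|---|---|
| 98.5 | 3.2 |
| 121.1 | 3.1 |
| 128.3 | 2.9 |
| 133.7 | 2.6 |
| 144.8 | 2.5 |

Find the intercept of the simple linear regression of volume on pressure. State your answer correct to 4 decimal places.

n = 5, Σx = 626.4, Σy = 14.3, Σxy = 1772.3, Σx² = 79671.08
Sxx = Σx² − (Σx)²/n = 79671.08 − 78475.392 = 1195.688
Sxy = Σxy − (Σx)(Σy)/n = 1772.3 − 1791.504 = -19.204
b = Sxy/Sxx = -19.204/1195.688 = -0.016061
a = ȳ − b·x̄ = 2.86 − (-0.016061)·125.28 = 4.872128

4.8721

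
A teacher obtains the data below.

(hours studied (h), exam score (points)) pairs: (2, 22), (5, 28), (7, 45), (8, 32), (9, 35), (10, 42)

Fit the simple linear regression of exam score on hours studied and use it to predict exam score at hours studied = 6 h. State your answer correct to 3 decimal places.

n = 6, Σx = 41, Σy = 204, Σxy = 1490, Σx² = 323
Sxx = Σx² − (Σx)²/n = 323 − 280.166667 = 42.833333
Sxy = Σxy − (Σx)(Σy)/n = 1490 − 1394 = 96
b = Sxy/Sxx = 96/42.833333 = 2.241245
a = ȳ − b·x̄ = 34 − 2.241245·6.833333 = 18.684825
ŷ(6) = a + b·6 = 18.684825 + 2.241245·6 = 32.132296

32.132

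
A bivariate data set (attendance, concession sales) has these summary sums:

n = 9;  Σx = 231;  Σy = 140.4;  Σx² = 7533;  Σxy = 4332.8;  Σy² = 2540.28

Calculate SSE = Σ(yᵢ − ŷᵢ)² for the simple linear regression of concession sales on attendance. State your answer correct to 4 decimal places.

Sxx = Σx² − (Σx)²/n = 7533 − 5929 = 1604
Sxy = Σxy − (Σx)(Σy)/n = 4332.8 − 3603.6 = 729.2
Syy = Σy² − (Σy)²/n = 2540.28 − 2190.24 = 350.04
b = Sxy/Sxx = 729.2/1604 = 0.454613
SSE = Syy − b·Sxy = 350.04 − 0.454613·729.2 = 18.535860

18.5359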